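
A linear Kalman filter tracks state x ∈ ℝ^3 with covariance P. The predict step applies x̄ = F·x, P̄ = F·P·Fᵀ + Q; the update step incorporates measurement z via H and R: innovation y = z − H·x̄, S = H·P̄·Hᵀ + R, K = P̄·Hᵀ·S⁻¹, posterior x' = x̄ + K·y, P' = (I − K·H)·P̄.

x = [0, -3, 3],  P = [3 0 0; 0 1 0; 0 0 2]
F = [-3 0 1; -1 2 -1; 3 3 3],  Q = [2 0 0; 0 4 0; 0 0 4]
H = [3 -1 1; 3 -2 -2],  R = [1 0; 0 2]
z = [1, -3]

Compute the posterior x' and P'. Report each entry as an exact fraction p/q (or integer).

x̄ = F·x = [3, -9, 0]
P̄ = F·P·Fᵀ + Q = [31 7 -21; 7 13 -9; -21 -9 58]
y = z − H·x̄ = [-17, -30]
S = H·P̄·Hᵀ + R = [201 189; 189 661]
K = P̄·Hᵀ·S⁻¹ = [5024/24285 1003/8095; -1559/48570 467/16190; 33073/97140 -11039/32380]
x' = x̄ + K·y = [-102823/24285, -452657/48570, 431269/97140]
P' = (I − K·H)·P̄ = [62186/24285 135902/24285 -45632/24285; 135902/24285 305819/24285 -205333/48570; -45632/24285 -205333/48570 169991/97140]

x' = [-102823/24285, -452657/48570, 431269/97140]
P' = [62186/24285 135902/24285 -45632/24285; 135902/24285 305819/24285 -205333/48570; -45632/24285 -205333/48570 169991/97140]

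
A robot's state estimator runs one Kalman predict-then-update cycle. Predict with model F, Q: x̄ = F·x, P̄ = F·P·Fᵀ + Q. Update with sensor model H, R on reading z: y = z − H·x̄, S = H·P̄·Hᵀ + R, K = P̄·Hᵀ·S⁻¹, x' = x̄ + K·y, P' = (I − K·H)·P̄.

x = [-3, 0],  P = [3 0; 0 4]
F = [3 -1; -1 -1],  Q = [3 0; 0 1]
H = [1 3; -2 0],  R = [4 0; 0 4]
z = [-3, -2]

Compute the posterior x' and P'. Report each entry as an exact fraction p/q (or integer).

x' = [1582/2439, -2573/2439]
P' = [2359/2439 -761/2439; -761/2439 1267/2439]

x̄ = F·x = [-9, 3]
P̄ = F·P·Fᵀ + Q = [34 -5; -5 8]
y = z − H·x̄ = [-3, -20]
S = H·P̄·Hᵀ + R = [80 -38; -38 140]
K = P̄·Hᵀ·S⁻¹ = [19/2439 -2359/4878; 760/2439 761/4878]
x' = x̄ + K·y = [1582/2439, -2573/2439]
P' = (I − K·H)·P̄ = [2359/2439 -761/2439; -761/2439 1267/2439]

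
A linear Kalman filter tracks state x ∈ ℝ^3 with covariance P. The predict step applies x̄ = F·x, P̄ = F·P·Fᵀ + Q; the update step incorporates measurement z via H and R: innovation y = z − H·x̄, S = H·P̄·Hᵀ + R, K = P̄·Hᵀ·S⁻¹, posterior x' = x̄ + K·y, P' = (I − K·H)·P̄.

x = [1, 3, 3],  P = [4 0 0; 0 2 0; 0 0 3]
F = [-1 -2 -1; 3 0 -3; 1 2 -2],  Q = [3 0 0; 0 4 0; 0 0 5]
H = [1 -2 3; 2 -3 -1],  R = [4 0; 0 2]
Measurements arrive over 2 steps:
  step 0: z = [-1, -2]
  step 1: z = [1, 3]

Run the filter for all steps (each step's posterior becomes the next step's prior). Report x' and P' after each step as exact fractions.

step 0: x' = [-1391519/140558, -797655/140558, -107039/140558], P' = [2142405/140558 1359519/140558 190803/140558; 1359519/140558 888145/140558 121353/140558; 190803/140558 121353/140558 66845/140558]
step 1: x' = [-4668680977/34969170235, -7166646097/6993834047, -9385419122/34969170235], P' = [163966945986/34969170235 20228335392/6993834047 13869767406/34969170235; 20228335392/6993834047 13726837132/6993834047 1741008792/6993834047; 13869767406/34969170235 1741008792/6993834047 13251156646/34969170235]

step 0: x̄ = F·x = [-10, -6, 1]
step 0: P̄ = F·P·Fᵀ + Q = [18 -3 -6; -3 67 30; -6 30 29]
step 0: y = z − H·x̄ = [-6, 1]
step 0: S = H·P̄·Hᵀ + R = [167 132; 132 946]
step 0: K = P̄·Hᵀ·S⁻¹ = [-48/6389 7725/140558; -599/6389 -33375/140558; 1689/6389 -24649/140558]
step 0: x' = x̄ + K·y = [-1391519/140558, -797655/140558, -107039/140558]
step 0: P' = (I − K·H)·P̄ = [2142405/140558 1359519/140558 190803/140558; 1359519/140558 888145/140558 121353/140558; 190803/140558 121353/140558 66845/140558]
step 1: x̄ = F·x = [1546934/70279, -1926720/70279, -2772751/140558]
step 1: P̄ = F·P·Fᵀ + Q = [6244299/70279 -6827838/70279 -5282931/70279; -6827838/70279 8505514/70279 6270027/70279; -5282931/70279 6270027/70279 10369195/140558]
step 1: y = z − H·x̄ = [-2341937/140558, -20099133/140558]
step 1: S = H·P̄·Hᵀ + R = [15164581/140558 50915823/140558; 50915823/140558 495075839/140558]
step 1: K = P̄·Hᵀ·S⁻¹ = [823223571/34969170235 5319546843/34969170235; -500578124/6993834047 -1232424702/6993834047; 9053287356/34969170235 -5813376857/34969170235]
step 1: x' = x̄ + K·y = [-4668680977/34969170235, -7166646097/6993834047, -9385419122/34969170235]
step 1: P' = (I − K·H)·P̄ = [163966945986/34969170235 20228335392/6993834047 13869767406/34969170235; 20228335392/6993834047 13726837132/6993834047 1741008792/6993834047; 13869767406/34969170235 1741008792/6993834047 13251156646/34969170235]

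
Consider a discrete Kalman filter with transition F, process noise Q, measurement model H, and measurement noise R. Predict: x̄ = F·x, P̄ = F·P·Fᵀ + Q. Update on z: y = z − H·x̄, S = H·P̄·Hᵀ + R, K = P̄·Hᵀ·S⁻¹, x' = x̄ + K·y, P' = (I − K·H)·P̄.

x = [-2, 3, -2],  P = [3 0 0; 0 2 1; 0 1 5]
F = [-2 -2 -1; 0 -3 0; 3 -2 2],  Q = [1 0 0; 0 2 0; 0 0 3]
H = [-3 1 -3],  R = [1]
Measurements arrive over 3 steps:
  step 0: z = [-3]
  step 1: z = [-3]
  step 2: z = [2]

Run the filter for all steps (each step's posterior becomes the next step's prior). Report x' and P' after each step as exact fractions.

step 0: x' = [126/73, -55/73, -76/73], P' = [2163/73 966/73 -1840/73; 966/73 2531/219 -680/73; -1840/73 -680/73 1622/73]
step 1: x' = [-63132/18895, 3689/18895, 83304/18895], P' = [1151762/56685 114117/18895 -1029754/56685; 114117/18895 497558/56685 -56604/18895; -1029754/56685 -56604/18895 973778/56685]
step 2: x' = [2414473/3754455, -20112914/11263365, -21434932/11263365], P' = [78933256/3754455 19530659/3754455 -71972638/3754455; 19530659/3754455 97976513/11263365 -24625601/11263365; -71972638/3754455 -24625601/11263365 208043417/11263365]

step 0: x̄ = F·x = [0, -9, -16]
step 0: P̄ = F·P·Fᵀ + Q = [30 15 -22; 15 20 6; -22 6 50]
step 0: y = z − H·x̄ = [-42]
step 0: S = H·P̄·Hᵀ + R = [219]
step 0: K = P̄·Hᵀ·S⁻¹ = [-3/73; -43/219; -26/73]
step 0: x' = x̄ + K·y = [126/73, -55/73, -76/73]
step 0: P' = (I − K·H)·P̄ = [2163/73 966/73 -1840/73; 966/73 2531/219 -680/73; -1840/73 -680/73 1622/73]
step 1: x̄ = F·x = [-66/73, 165/73, 336/73]
step 1: P̄ = F·P·Fᵀ + Q = [34109/219 8818/73 -1618/219; 8818/73 7739/73 448/73; -1618/219 448/73 3950/219]
step 1: y = z − H·x̄ = [426/73]
step 1: S = H·P̄·Hᵀ + R = [56685/73]
step 1: K = P̄·Hᵀ·S⁻¹ = [-7891/18895; -20059/56685; -628/18895]
step 1: x' = x̄ + K·y = [-63132/18895, 3689/18895, 83304/18895]
step 1: P' = (I − K·H)·P̄ = [1151762/56685 114117/18895 -1029754/56685; 114117/18895 497558/56685 -56604/18895; -1029754/56685 -56604/18895 973778/56685]
step 2: x̄ = F·x = [35582/18895, -11067/18895, -30166/18895]
step 2: P̄ = F·P·Fᵀ + Q = [5568287/56685 1510006/18895 -4696/56685; 1510006/18895 1530464/18895 307687/18895; -4696/56685 307687/18895 1314493/56685]
step 2: y = z − H·x̄ = [13021/3779]
step 2: S = H·P̄·Hᵀ + R = [2252673/3779]
step 2: K = P̄·Hᵀ·S⁻¹ = [-270239/750891; -784523/2252673; -200422/2252673]
step 2: x' = x̄ + K·y = [2414473/3754455, -20112914/11263365, -21434932/11263365]
step 2: P' = (I − K·H)·P̄ = [78933256/3754455 19530659/3754455 -71972638/3754455; 19530659/3754455 97976513/11263365 -24625601/11263365; -71972638/3754455 -24625601/11263365 208043417/11263365]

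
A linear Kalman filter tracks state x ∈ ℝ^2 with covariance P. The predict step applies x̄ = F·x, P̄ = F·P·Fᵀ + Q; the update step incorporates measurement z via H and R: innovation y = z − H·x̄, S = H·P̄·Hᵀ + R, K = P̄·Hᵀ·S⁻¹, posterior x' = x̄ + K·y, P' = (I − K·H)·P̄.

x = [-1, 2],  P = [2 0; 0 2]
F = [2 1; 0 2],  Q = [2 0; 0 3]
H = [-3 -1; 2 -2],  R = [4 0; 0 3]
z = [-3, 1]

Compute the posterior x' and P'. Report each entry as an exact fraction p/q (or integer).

x' = [6952/8105, 987/1621]
P' = [2348/8105 172/1621; 172/1621 1024/1621]

x̄ = F·x = [0, 4]
P̄ = F·P·Fᵀ + Q = [12 4; 4 11]
y = z − H·x̄ = [1, 9]
S = H·P̄·Hᵀ + R = [147 -34; -34 63]
K = P̄·Hᵀ·S⁻¹ = [-1976/8105 992/8105; -385/1621 -568/1621]
x' = x̄ + K·y = [6952/8105, 987/1621]
P' = (I − K·H)·P̄ = [2348/8105 172/1621; 172/1621 1024/1621]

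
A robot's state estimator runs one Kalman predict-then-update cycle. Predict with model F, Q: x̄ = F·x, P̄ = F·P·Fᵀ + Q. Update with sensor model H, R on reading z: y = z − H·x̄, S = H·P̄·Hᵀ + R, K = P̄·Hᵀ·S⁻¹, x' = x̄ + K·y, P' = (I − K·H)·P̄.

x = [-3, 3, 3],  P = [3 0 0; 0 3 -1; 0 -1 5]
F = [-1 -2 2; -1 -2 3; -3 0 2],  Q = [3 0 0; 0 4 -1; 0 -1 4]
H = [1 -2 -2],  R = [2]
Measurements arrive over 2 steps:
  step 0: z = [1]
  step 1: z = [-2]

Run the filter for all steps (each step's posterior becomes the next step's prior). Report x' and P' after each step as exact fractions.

step 0: x' = [-179/27, -200/27, 11/3], P' = [397/27 617/54 -23/6; 617/54 8279/540 -557/60; -23/6 -557/60 153/20]
step 1: x' = [104200/105603, 30745/105603, 130943/105603], P' = [486151/35201 861185/70402 -176470/35201; 861185/70402 2761113/140804 -462201/35201; -176470/35201 -462201/35201 384294/35201]

step 0: x̄ = F·x = [3, 6, 15]
step 0: P̄ = F·P·Fᵀ + Q = [46 55 33; 55 76 42; 33 42 51]
step 0: y = z − H·x̄ = [40]
step 0: S = H·P̄·Hᵀ + R = [540]
step 0: K = P̄·Hᵀ·S⁻¹ = [-13/54; -181/540; -17/60]
step 0: x' = x̄ + K·y = [-179/27, -200/27, 11/3]
step 0: P' = (I − K·H)·P̄ = [397/27 617/54 -23/6; 617/54 8279/540 -557/60; -23/6 -557/60 153/20]
step 1: x̄ = F·x = [259/9, 292/9, 245/9]
step 1: P̄ = F·P·Fᵀ + Q = [3674/15 8389/30 3166/15; 8389/30 19739/60 3553/15; 3166/15 3553/15 3194/15]
step 1: y = z − H·x̄ = [797/9]
step 1: S = H·P̄·Hᵀ + R = [35201/15]
step 1: K = P̄·Hᵀ·S⁻¹ = [-11047/35201; -12781/35201; -10328/35201]
step 1: x' = x̄ + K·y = [104200/105603, 30745/105603, 130943/105603]
step 1: P' = (I − K·H)·P̄ = [486151/35201 861185/70402 -176470/35201; 861185/70402 2761113/140804 -462201/35201; -176470/35201 -462201/35201 384294/35201]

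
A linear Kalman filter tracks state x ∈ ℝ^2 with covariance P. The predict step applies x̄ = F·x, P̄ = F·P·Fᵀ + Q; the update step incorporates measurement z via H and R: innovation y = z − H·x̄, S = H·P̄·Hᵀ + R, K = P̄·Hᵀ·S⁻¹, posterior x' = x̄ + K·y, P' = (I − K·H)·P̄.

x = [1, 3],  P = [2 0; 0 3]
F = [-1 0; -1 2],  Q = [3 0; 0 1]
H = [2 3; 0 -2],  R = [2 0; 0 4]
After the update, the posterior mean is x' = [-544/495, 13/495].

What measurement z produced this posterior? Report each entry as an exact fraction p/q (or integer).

z = [-2, 1]

x̄ = F·x = [-1, 5]
P̄ = F·P·Fᵀ + Q = [5 2; 2 15]
S = H·P̄·Hᵀ + R = [181 -98; -98 64]
K = P̄·Hᵀ·S⁻¹ = [158/495 211/495; 49/495 -157/495]
x' − x̄ = [-49/495, -2462/495] = K·y
y = (KᵀK)⁻¹·Kᵀ·(x' − x̄) = [-15, 11]
z = y + H·x̄ = [-15, 11] + [13, -10] = [-2, 1]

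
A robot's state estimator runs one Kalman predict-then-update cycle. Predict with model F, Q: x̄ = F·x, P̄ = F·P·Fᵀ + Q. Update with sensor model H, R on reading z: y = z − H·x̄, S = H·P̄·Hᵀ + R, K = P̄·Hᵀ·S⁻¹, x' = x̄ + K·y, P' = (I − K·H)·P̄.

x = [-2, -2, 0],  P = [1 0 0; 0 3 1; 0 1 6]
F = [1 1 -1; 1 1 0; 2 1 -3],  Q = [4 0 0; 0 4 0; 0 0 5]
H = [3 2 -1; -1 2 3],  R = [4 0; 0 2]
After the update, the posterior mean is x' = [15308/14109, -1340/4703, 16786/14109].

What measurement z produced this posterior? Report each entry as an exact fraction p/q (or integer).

z = [2, 2]

x̄ = F·x = [-4, -4, -6]
P̄ = F·P·Fᵀ + Q = [12 3 19; 3 8 2; 19 2 60]
S = H·P̄·Hᵀ + R = [118 26; 26 484]
K = P̄·Hᵀ·S⁻¹ = [4903/28218 1355/14109; 1773/9406 137/4703; -1903/28218 4861/14109]
x' − x̄ = [71744/14109, 17472/4703, 101440/14109] = K·y
y = (KᵀK)⁻¹·Kᵀ·(x' − x̄) = [16, 24]
z = y + H·x̄ = [16, 24] + [-14, -22] = [2, 2]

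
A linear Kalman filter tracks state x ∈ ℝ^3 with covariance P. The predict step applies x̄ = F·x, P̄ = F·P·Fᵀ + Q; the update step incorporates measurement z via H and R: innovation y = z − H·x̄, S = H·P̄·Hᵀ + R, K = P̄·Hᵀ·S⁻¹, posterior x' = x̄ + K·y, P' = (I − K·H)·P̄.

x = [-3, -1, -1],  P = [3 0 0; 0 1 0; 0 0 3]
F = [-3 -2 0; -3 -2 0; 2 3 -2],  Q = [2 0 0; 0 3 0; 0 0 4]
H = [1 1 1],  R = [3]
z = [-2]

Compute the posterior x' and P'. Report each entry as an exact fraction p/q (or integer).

x̄ = F·x = [11, 11, -7]
P̄ = F·P·Fᵀ + Q = [33 31 -24; 31 34 -24; -24 -24 37]
y = z − H·x̄ = [-17]
S = H·P̄·Hᵀ + R = [73]
K = P̄·Hᵀ·S⁻¹ = [40/73; 41/73; -11/73]
x' = x̄ + K·y = [123/73, 106/73, -324/73]
P' = (I − K·H)·P̄ = [809/73 623/73 -1312/73; 623/73 801/73 -1301/73; -1312/73 -1301/73 2580/73]

x' = [123/73, 106/73, -324/73]
P' = [809/73 623/73 -1312/73; 623/73 801/73 -1301/73; -1312/73 -1301/73 2580/73]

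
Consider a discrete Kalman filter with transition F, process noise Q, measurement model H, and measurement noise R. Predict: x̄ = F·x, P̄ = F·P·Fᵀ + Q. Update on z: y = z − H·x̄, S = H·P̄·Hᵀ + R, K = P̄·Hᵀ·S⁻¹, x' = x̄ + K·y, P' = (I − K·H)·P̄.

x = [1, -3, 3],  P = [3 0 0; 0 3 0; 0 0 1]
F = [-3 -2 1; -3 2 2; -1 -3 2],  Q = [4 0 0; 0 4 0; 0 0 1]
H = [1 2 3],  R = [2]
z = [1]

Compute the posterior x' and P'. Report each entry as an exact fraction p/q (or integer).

x' = [-2379/731, -6129/731, 5150/731]
P' = [4939/731 -3413/731 739/731; -3413/731 25141/731 -15559/731; 739/731 -15559/731 10209/731]

x̄ = F·x = [6, -3, 14]
P̄ = F·P·Fᵀ + Q = [44 17 29; 17 47 -5; 29 -5 35]
y = z − H·x̄ = [-41]
S = H·P̄·Hᵀ + R = [731]
K = P̄·Hᵀ·S⁻¹ = [165/731; 96/731; 124/731]
x' = x̄ + K·y = [-2379/731, -6129/731, 5150/731]
P' = (I − K·H)·P̄ = [4939/731 -3413/731 739/731; -3413/731 25141/731 -15559/731; 739/731 -15559/731 10209/731]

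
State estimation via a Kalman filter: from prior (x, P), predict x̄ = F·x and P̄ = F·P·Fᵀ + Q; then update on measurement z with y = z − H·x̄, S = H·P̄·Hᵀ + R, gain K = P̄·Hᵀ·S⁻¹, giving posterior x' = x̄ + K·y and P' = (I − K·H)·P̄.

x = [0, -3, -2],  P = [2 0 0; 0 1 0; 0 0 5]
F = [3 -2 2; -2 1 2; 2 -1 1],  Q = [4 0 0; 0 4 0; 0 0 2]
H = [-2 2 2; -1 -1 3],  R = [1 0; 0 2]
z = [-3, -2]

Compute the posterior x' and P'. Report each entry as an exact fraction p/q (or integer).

x' = [-10498/8607, -3707/2869, -12523/8607]
P' = [331714/8607 54958/2869 166108/8607; 54958/2869 28069/2869 27305/2869; 166108/8607 27305/2869 84343/8607]

x̄ = F·x = [2, -7, 1]
P̄ = F·P·Fᵀ + Q = [46 6 24; 6 33 1; 24 1 16]
y = z − H·x̄ = [13, -10]
S = H·P̄·Hᵀ + R = [149 -66; -66 87]
K = P̄·Hᵀ·S⁻¹ = [-488/2869 868/8607; 832/2869 -556/2869; 100/2869 2503/8607]
x' = x̄ + K·y = [-10498/8607, -3707/2869, -12523/8607]
P' = (I − K·H)·P̄ = [331714/8607 54958/2869 166108/8607; 54958/2869 28069/2869 27305/2869; 166108/8607 27305/2869 84343/8607]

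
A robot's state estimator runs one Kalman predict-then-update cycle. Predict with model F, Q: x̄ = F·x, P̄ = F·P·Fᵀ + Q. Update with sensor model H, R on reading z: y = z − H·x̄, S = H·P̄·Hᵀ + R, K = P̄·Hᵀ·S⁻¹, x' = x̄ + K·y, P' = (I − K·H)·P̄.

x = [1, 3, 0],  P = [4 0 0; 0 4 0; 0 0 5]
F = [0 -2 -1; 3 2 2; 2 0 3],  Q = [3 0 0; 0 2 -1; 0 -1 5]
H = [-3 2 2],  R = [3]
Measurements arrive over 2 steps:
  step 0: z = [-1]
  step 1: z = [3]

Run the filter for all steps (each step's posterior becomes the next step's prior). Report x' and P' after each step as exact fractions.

step 0: x̄ = F·x = [-6, 9, 2]
step 0: P̄ = F·P·Fᵀ + Q = [24 -26 -15; -26 74 53; -15 53 66]
step 0: y = z − H·x̄ = [-41]
step 0: S = H·P̄·Hᵀ + R = [1695]
step 0: K = P̄·Hᵀ·S⁻¹ = [-154/1695; 332/1695; 283/1695]
step 0: x' = x̄ + K·y = [-3856/1695, 1643/1695, -8213/1695]
step 0: P' = (I − K·H)·P̄ = [16964/1695 7058/1695 18157/1695; 7058/1695 15206/1695 -4121/1695; 18157/1695 -4121/1695 31781/1695]
step 1: x̄ = F·x = [4927/1695, -8236/565, -32351/1695]
step 1: P̄ = F·P·Fᵀ + Q = [81206/1695 -65493/565 -135163/1695; -65493/565 204542/565 176774/565; -135163/1695 176774/565 580244/1695]
step 1: y = z − H·x̄ = [133984/1695]
step 1: S = H·P̄·Hᵀ + R = [13733699/1695]
step 1: K = P̄·Hᵀ·S⁻¹ = [-906902/13733699; 2877333/13733699; 2626621/13733699]
step 1: x' = x̄ + K·y = [-31766621/13733699, 27247404/13733699, -54497763/13733699]
step 1: P' = (I − K·H)·P̄ = [172736002/13733699 -52462769/13733699 310206419/13733699; -52462769/13733699 87498283/13733699 -161876437/13733699; 310206419/13733699 -161876437/13733699 631125997/13733699]

step 0: x' = [-3856/1695, 1643/1695, -8213/1695], P' = [16964/1695 7058/1695 18157/1695; 7058/1695 15206/1695 -4121/1695; 18157/1695 -4121/1695 31781/1695]
step 1: x' = [-31766621/13733699, 27247404/13733699, -54497763/13733699], P' = [172736002/13733699 -52462769/13733699 310206419/13733699; -52462769/13733699 87498283/13733699 -161876437/13733699; 310206419/13733699 -161876437/13733699 631125997/13733699]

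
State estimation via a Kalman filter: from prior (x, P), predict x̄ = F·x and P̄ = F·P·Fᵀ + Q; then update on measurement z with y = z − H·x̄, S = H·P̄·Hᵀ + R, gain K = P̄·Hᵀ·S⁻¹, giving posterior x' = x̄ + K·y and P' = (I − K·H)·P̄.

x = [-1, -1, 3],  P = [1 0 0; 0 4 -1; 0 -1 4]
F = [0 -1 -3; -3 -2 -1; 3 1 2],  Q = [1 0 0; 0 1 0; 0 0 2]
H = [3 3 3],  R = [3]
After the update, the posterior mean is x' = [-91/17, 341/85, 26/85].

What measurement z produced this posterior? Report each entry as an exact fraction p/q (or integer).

x̄ = F·x = [-8, 2, 2]
P̄ = F·P·Fᵀ + Q = [35 13 -23; 13 26 -20; -23 -20 27]
S = H·P̄·Hᵀ + R = [255]
K = P̄·Hᵀ·S⁻¹ = [5/17; 19/85; -16/85]
x' − x̄ = [45/17, 171/85, -144/85] = K·y
y = (KᵀK)⁻¹·Kᵀ·(x' − x̄) = [9]
z = y + H·x̄ = [9] + [-12] = [-3]

z = [-3]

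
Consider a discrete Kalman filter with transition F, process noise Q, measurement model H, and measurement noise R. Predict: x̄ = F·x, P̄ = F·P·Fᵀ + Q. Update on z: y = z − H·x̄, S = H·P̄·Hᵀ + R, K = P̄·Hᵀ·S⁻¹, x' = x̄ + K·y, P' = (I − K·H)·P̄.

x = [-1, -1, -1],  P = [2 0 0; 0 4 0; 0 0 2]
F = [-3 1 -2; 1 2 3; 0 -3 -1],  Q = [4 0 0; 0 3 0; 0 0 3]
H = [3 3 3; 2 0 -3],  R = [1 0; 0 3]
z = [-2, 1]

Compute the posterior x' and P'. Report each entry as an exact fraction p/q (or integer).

x̄ = F·x = [4, -6, 4]
P̄ = F·P·Fᵀ + Q = [34 -10 -8; -10 39 -30; -8 -30 41]
y = z − H·x̄ = [-8, 5]
S = H·P̄·Hᵀ + R = [163 69; 69 604]
K = P̄·Hᵀ·S⁻¹ = [22644/93691 11684/93691; -6642/93691 11617/93691; 15027/93691 -23278/93691]
x' = x̄ + K·y = [252032/93691, -450925/93691, 138158/93691]
P' = (I − K·H)·P̄ = [1023654/93691 -1686858/93691 670752/93691; -1686858/93691 2820833/93691 -1136189/93691; 670752/93691 -1136189/93691 470446/93691]

x' = [252032/93691, -450925/93691, 138158/93691]
P' = [1023654/93691 -1686858/93691 670752/93691; -1686858/93691 2820833/93691 -1136189/93691; 670752/93691 -1136189/93691 470446/93691]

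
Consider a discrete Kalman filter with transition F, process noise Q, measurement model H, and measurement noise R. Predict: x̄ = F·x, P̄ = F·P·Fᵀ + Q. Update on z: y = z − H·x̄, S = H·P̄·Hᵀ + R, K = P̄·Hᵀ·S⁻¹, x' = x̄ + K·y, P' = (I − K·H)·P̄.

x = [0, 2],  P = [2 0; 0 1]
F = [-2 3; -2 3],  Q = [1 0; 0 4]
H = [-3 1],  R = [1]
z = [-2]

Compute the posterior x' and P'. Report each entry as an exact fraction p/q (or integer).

x̄ = F·x = [6, 6]
P̄ = F·P·Fᵀ + Q = [18 17; 17 21]
y = z − H·x̄ = [10]
S = H·P̄·Hᵀ + R = [82]
K = P̄·Hᵀ·S⁻¹ = [-37/82; -15/41]
x' = x̄ + K·y = [61/41, 96/41]
P' = (I − K·H)·P̄ = [107/82 142/41; 142/41 411/41]

x' = [61/41, 96/41]
P' = [107/82 142/41; 142/41 411/41]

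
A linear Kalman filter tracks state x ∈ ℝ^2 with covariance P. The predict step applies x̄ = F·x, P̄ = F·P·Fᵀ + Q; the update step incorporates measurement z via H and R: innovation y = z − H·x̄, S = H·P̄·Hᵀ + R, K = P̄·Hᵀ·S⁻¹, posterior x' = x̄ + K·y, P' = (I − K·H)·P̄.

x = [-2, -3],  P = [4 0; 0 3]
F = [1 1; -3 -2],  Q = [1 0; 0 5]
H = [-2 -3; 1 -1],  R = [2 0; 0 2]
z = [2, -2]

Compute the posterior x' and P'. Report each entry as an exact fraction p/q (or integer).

x̄ = F·x = [-5, 12]
P̄ = F·P·Fᵀ + Q = [8 -18; -18 53]
y = z − H·x̄ = [28, 15]
S = H·P̄·Hᵀ + R = [295 161; 161 99]
K = P̄·Hᵀ·S⁻¹ = [-106/821 388/821; -373/1642 -571/1642]
x' = x̄ + K·y = [-1253/821, 695/1642]
P' = (I − K·H)·P̄ = [508/821 -268/821; -268/821 303/821]

x' = [-1253/821, 695/1642]
P' = [508/821 -268/821; -268/821 303/821]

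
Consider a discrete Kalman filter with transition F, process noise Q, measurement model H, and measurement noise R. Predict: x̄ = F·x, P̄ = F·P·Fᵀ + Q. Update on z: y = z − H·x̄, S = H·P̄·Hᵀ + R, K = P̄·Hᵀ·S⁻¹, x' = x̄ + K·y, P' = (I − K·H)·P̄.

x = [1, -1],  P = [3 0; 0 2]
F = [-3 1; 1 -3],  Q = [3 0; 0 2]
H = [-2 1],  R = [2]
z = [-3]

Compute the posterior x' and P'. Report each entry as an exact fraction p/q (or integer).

x̄ = F·x = [-4, 4]
P̄ = F·P·Fᵀ + Q = [32 -15; -15 23]
y = z − H·x̄ = [-15]
S = H·P̄·Hᵀ + R = [213]
K = P̄·Hᵀ·S⁻¹ = [-79/213; 53/213]
x' = x̄ + K·y = [111/71, 19/71]
P' = (I − K·H)·P̄ = [575/213 992/213; 992/213 2090/213]

x' = [111/71, 19/71]
P' = [575/213 992/213; 992/213 2090/213]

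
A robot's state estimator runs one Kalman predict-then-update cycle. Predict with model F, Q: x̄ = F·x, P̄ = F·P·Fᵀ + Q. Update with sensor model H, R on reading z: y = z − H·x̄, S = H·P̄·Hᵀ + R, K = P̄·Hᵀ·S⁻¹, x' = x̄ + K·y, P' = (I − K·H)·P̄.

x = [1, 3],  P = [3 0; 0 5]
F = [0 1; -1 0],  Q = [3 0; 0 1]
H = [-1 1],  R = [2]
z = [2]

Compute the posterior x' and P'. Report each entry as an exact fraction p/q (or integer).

x̄ = F·x = [3, -1]
P̄ = F·P·Fᵀ + Q = [8 0; 0 4]
y = z − H·x̄ = [6]
S = H·P̄·Hᵀ + R = [14]
K = P̄·Hᵀ·S⁻¹ = [-4/7; 2/7]
x' = x̄ + K·y = [-3/7, 5/7]
P' = (I − K·H)·P̄ = [24/7 16/7; 16/7 20/7]

x' = [-3/7, 5/7]
P' = [24/7 16/7; 16/7 20/7]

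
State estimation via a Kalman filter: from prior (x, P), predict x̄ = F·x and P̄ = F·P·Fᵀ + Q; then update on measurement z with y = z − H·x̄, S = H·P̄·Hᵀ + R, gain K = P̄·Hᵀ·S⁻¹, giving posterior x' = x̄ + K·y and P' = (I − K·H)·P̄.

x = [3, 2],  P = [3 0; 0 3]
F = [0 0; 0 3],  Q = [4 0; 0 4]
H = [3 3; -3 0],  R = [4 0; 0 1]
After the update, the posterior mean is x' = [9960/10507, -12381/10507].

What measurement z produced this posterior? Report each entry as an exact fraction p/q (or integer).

z = [-1, -3]

x̄ = F·x = [0, 6]
P̄ = F·P·Fᵀ + Q = [4 0; 0 31]
S = H·P̄·Hᵀ + R = [319 -36; -36 37]
K = P̄·Hᵀ·S⁻¹ = [12/10507 -3396/10507; 3441/10507 3348/10507]
x' − x̄ = [9960/10507, -75423/10507] = K·y
y = (KᵀK)⁻¹·Kᵀ·(x' − x̄) = [-19, -3]
z = y + H·x̄ = [-19, -3] + [18, 0] = [-1, -3]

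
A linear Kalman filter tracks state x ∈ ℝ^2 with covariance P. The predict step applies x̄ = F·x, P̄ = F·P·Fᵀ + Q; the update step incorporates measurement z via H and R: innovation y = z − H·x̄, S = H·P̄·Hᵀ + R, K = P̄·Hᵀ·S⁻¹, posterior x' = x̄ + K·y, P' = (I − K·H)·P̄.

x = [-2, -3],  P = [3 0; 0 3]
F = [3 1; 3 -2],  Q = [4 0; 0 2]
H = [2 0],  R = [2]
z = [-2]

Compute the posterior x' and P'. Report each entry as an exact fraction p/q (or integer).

x' = [-77/69, 112/23]
P' = [34/69 7/23; 7/23 649/23]

x̄ = F·x = [-9, 0]
P̄ = F·P·Fᵀ + Q = [34 21; 21 41]
y = z − H·x̄ = [16]
S = H·P̄·Hᵀ + R = [138]
K = P̄·Hᵀ·S⁻¹ = [34/69; 7/23]
x' = x̄ + K·y = [-77/69, 112/23]
P' = (I − K·H)·P̄ = [34/69 7/23; 7/23 649/23]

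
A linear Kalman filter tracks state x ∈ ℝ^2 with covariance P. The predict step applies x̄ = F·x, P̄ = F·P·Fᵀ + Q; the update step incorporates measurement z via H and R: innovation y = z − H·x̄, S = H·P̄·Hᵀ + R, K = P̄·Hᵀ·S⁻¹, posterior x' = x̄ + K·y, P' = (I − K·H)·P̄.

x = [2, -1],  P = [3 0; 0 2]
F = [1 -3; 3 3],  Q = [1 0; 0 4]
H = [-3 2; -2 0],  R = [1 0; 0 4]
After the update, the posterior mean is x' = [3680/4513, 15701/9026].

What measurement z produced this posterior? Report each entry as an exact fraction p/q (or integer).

z = [1, -1]

x̄ = F·x = [5, 3]
P̄ = F·P·Fᵀ + Q = [22 -9; -9 49]
S = H·P̄·Hᵀ + R = [503 168; 168 92]
K = P̄·Hᵀ·S⁻¹ = [-84/4513 -2005/4513; 2119/4513 -5973/9026]
x' − x̄ = [-18885/4513, -11377/9026] = K·y
y = (KᵀK)⁻¹·Kᵀ·(x' − x̄) = [10, 9]
z = y + H·x̄ = [10, 9] + [-9, -10] = [1, -1]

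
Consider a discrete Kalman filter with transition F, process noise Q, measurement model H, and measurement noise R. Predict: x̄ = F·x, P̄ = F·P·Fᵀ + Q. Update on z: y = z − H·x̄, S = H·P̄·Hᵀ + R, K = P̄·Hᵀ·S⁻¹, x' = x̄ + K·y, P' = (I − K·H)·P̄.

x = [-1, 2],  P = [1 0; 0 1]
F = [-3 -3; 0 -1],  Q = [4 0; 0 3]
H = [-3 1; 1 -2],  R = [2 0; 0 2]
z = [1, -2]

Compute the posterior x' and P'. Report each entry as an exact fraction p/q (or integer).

x' = [-612/2399, 1217/2399]
P' = [878/2399 802/2399; 802/2399 1596/2399]

x̄ = F·x = [-3, -2]
P̄ = F·P·Fᵀ + Q = [22 3; 3 4]
y = z − H·x̄ = [-6, -3]
S = H·P̄·Hᵀ + R = [186 -53; -53 28]
K = P̄·Hᵀ·S⁻¹ = [-916/2399 -363/2399; -405/2399 -1195/2399]
x' = x̄ + K·y = [-612/2399, 1217/2399]
P' = (I − K·H)·P̄ = [878/2399 802/2399; 802/2399 1596/2399]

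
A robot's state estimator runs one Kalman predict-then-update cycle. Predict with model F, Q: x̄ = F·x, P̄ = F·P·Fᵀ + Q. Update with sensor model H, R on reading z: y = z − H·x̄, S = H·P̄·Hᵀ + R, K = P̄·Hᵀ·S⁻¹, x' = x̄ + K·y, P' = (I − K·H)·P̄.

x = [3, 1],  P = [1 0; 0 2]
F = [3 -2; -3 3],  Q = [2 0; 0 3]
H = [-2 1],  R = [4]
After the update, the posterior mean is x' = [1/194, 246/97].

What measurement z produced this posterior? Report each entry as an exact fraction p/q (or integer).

z = [3]

x̄ = F·x = [7, -6]
P̄ = F·P·Fᵀ + Q = [19 -21; -21 30]
S = H·P̄·Hᵀ + R = [194]
K = P̄·Hᵀ·S⁻¹ = [-59/194; 36/97]
x' − x̄ = [-1357/194, 828/97] = K·y
y = (KᵀK)⁻¹·Kᵀ·(x' − x̄) = [23]
z = y + H·x̄ = [23] + [-20] = [3]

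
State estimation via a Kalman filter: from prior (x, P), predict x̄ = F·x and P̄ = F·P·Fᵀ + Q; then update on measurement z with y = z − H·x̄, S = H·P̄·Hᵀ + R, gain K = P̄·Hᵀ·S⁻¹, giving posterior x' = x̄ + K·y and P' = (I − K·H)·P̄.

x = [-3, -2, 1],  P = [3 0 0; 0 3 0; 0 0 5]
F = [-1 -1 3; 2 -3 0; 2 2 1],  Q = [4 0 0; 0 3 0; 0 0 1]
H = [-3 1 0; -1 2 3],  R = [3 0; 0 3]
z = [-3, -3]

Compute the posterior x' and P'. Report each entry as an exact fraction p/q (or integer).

x̄ = F·x = [8, 0, -9]
P̄ = F·P·Fᵀ + Q = [55 3 3; 3 42 -6; 3 -6 30]
y = z − H·x̄ = [21, 32]
S = H·P̄·Hᵀ + R = [522 183; 183 394]
K = P̄·Hᵀ·S⁻¹ = [-18836/57393 974/19131; 491/57393 2983/19131; -935/8199 665/2733]
x' = x̄ + K·y = [52364/19131, 98893/19131, -9862/2733]
P' = (I − K·H)·P̄ = [74021/19131 203227/19131 -15691/2733; 203227/19131 610172/19131 -48008/2733; -15691/2733 -48008/2733 27440/2733]

x' = [52364/19131, 98893/19131, -9862/2733]
P' = [74021/19131 203227/19131 -15691/2733; 203227/19131 610172/19131 -48008/2733; -15691/2733 -48008/2733 27440/2733]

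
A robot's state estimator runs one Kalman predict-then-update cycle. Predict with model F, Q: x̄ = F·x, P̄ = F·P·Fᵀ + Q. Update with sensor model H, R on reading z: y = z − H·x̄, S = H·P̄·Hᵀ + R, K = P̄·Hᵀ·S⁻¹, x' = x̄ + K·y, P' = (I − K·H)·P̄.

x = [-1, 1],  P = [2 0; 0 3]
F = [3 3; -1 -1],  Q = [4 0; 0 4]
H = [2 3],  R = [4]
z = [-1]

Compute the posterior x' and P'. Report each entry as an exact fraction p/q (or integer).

x' = [-53/101, 3/101]
P' = [2140/101 -1356/101; -1356/101 900/101]

x̄ = F·x = [0, 0]
P̄ = F·P·Fᵀ + Q = [49 -15; -15 9]
y = z − H·x̄ = [-1]
S = H·P̄·Hᵀ + R = [101]
K = P̄·Hᵀ·S⁻¹ = [53/101; -3/101]
x' = x̄ + K·y = [-53/101, 3/101]
P' = (I − K·H)·P̄ = [2140/101 -1356/101; -1356/101 900/101]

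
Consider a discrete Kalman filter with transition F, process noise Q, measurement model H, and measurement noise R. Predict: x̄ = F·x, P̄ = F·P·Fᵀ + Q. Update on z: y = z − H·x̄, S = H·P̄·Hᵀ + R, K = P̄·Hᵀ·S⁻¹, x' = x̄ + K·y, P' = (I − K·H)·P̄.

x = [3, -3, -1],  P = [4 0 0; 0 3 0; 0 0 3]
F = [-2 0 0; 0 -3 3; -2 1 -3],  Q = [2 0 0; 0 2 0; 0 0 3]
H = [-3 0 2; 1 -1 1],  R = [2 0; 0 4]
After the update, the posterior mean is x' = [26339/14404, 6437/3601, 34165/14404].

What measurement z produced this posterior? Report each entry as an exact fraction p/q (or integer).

x̄ = F·x = [-6, 6, -6]
P̄ = F·P·Fᵀ + Q = [18 0 16; 0 56 -36; 16 -36 49]
S = H·P̄·Hᵀ + R = [168 100; 100 231]
K = P̄·Hᵀ·S⁻¹ = [-4241/14404 989/3601; -929/3601 -1032/3601; 725/14404 1496/3601]
x' − x̄ = [112763/14404, -15169/3601, 120589/14404] = K·y
y = (KᵀK)⁻¹·Kᵀ·(x' − x̄) = [-7, 21]
z = y + H·x̄ = [-7, 21] + [6, -18] = [-1, 3]

z = [-1, 3]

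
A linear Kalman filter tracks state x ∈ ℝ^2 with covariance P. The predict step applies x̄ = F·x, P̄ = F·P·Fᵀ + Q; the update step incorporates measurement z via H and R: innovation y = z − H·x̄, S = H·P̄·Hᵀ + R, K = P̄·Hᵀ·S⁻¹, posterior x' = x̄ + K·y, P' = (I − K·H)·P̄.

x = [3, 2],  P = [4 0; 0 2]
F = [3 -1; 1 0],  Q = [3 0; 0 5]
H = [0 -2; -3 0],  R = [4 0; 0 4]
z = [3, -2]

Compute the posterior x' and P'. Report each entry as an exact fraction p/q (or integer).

x' = [830/1217, -5313/4868]
P' = [532/1217 24/1217; 24/1217 2061/2434]

x̄ = F·x = [7, 3]
P̄ = F·P·Fᵀ + Q = [41 12; 12 9]
y = z − H·x̄ = [9, 19]
S = H·P̄·Hᵀ + R = [40 72; 72 373]
K = P̄·Hᵀ·S⁻¹ = [-12/1217 -399/1217; -2061/4868 -18/1217]
x' = x̄ + K·y = [830/1217, -5313/4868]
P' = (I − K·H)·P̄ = [532/1217 24/1217; 24/1217 2061/2434]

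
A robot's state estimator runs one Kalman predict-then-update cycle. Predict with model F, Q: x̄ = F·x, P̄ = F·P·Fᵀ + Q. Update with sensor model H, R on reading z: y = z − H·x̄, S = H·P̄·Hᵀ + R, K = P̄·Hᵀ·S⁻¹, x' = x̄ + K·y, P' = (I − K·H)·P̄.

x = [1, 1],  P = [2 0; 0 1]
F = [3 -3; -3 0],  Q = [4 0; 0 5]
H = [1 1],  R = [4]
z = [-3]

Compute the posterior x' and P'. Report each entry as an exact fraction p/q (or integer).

x̄ = F·x = [0, -3]
P̄ = F·P·Fᵀ + Q = [31 -18; -18 23]
y = z − H·x̄ = [0]
S = H·P̄·Hᵀ + R = [22]
K = P̄·Hᵀ·S⁻¹ = [13/22; 5/22]
x' = x̄ + K·y = [0, -3]
P' = (I − K·H)·P̄ = [513/22 -461/22; -461/22 481/22]

x' = [0, -3]
P' = [513/22 -461/22; -461/22 481/22]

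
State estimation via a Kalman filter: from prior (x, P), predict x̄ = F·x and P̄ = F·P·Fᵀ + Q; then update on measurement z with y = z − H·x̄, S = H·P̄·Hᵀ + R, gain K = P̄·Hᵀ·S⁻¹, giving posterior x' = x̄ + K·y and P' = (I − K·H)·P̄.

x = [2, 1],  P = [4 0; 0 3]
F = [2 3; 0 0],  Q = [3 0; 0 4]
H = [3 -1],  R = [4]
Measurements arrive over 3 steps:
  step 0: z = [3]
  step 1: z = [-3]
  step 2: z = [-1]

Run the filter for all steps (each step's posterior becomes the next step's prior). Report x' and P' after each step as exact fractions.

step 0: x̄ = F·x = [7, 0]
step 0: P̄ = F·P·Fᵀ + Q = [46 0; 0 4]
step 0: y = z − H·x̄ = [-18]
step 0: S = H·P̄·Hᵀ + R = [422]
step 0: K = P̄·Hᵀ·S⁻¹ = [69/211; -2/211]
step 0: x' = x̄ + K·y = [235/211, 36/211]
step 0: P' = (I − K·H)·P̄ = [184/211 276/211; 276/211 836/211]
step 1: x̄ = F·x = [578/211, 0]
step 1: P̄ = F·P·Fᵀ + Q = [12205/211 0; 0 4]
step 1: y = z − H·x̄ = [-2367/211]
step 1: S = H·P̄·Hᵀ + R = [111533/211]
step 1: K = P̄·Hᵀ·S⁻¹ = [36615/111533; -844/111533]
step 1: x' = x̄ + K·y = [-105221/111533, 9468/111533]
step 1: P' = (I − K·H)·P̄ = [97640/111533 146460/111533; 146460/111533 442756/111533]
step 2: x̄ = F·x = [-182038/111533, 0]
step 2: P̄ = F·P·Fᵀ + Q = [6467483/111533 0; 0 4]
step 2: y = z − H·x̄ = [434581/111533]
step 2: S = H·P̄·Hᵀ + R = [59099611/111533]
step 2: K = P̄·Hᵀ·S⁻¹ = [19402449/59099611; -446132/59099611]
step 2: x' = x̄ + K·y = [-20858753/59099611, -1738324/59099611]
step 2: P' = (I − K·H)·P̄ = [51739864/59099611 77609796/59099611; 77609796/59099611 234613916/59099611]

step 0: x' = [235/211, 36/211], P' = [184/211 276/211; 276/211 836/211]
step 1: x' = [-105221/111533, 9468/111533], P' = [97640/111533 146460/111533; 146460/111533 442756/111533]
step 2: x' = [-20858753/59099611, -1738324/59099611], P' = [51739864/59099611 77609796/59099611; 77609796/59099611 234613916/59099611]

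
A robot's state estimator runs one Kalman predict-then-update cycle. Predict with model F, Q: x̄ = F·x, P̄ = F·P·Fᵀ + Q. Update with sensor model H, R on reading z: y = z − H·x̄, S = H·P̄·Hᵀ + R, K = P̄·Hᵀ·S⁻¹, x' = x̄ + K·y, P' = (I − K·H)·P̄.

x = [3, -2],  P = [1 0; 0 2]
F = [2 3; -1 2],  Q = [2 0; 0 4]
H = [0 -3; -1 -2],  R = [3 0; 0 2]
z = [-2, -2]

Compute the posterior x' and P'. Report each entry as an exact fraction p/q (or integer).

x' = [397/208, 113/416]
P' = [271/104 -101/208; -101/208 119/416]

x̄ = F·x = [0, -7]
P̄ = F·P·Fᵀ + Q = [24 10; 10 13]
y = z − H·x̄ = [-23, -16]
S = H·P̄·Hᵀ + R = [120 108; 108 118]
K = P̄·Hᵀ·S⁻¹ = [101/208 -85/104; -119/416 -9/208]
x' = x̄ + K·y = [397/208, 113/416]
P' = (I − K·H)·P̄ = [271/104 -101/208; -101/208 119/416]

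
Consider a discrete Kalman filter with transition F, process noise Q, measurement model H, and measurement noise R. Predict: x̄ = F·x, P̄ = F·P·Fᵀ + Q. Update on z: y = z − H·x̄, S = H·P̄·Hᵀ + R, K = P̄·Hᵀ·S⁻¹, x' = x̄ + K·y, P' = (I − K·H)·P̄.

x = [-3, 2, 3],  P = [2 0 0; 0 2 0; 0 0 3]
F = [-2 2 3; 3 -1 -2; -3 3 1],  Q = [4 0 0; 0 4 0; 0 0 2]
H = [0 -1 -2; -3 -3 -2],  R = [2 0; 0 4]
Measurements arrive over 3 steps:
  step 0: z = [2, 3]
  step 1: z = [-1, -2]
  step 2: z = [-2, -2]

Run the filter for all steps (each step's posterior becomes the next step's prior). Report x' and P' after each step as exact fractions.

step 0: x̄ = F·x = [19, -17, 18]
step 0: P̄ = F·P·Fᵀ + Q = [47 -34 33; -34 36 -30; 33 -30 41]
step 0: y = z − H·x̄ = [21, 45]
step 0: S = H·P̄·Hᵀ + R = [82 128; 128 339]
step 0: K = P̄·Hᵀ·S⁻¹ = [1296/5707 -2257/5707; 612/5707 678/5707; -230/439 -31/439]
step 0: x' = x̄ + K·y = [34084/5707, -53657/5707, 1677/439]
step 0: P' = (I − K·H)·P̄ = [72716/5707 -103264/5707 3872/439; -103264/5707 154152/5707 -5976/439; 3872/439 -5976/439 3218/439]
step 1: x̄ = F·x = [-110079/5707, 8639/439, -241422/5707]
step 1: P̄ = F·P·Fᵀ + Q = [596630/5707 -47964/439 1317614/5707; -47964/439 54120/439 -110992/439; 1317614/5707 -110992/439 3185668/5707]
step 1: y = z − H·x̄ = [-376244/5707, -487574/5707]
step 1: S = H·P̄·Hᵀ + R = [7686062/5707 9345272/5707; 9345272/5707 11740250/5707]
step 1: K = P̄·Hᵀ·S⁻¹ = [3721876/42377499 -12183403/42377499; 13070036/42377499 -853862/42377499; -80236240/127132497 -1055525/127132497]
step 1: x' = x̄ + K·y = [-7294883/14125833, 15074357/14125833, 611456/42377499]
step 1: P' = (I − K·H)·P̄ = [96267700/14125833 -135038656/14125833 198836108/42377499; -135038656/14125833 207483904/14125833 -324295892/42377499; 198836108/42377499 -324295892/42377499 566680078/127132497]
step 2: x̄ = F·x = [45349936/14125833, -112099930/42377499, 201934616/42377499]
step 2: P̄ = F·P·Fᵀ + Q = [825971074/14125833 -2497069276/42377499 5141148566/42377499; -2497069276/42377499 8682725968/127132497 -16938495464/127132497; 5141148566/42377499 -16938495464/127132497 37884711268/127132497]
step 2: y = z − H·x̄ = [69004768/14125833, 390963868/42377499]
step 2: S = H·P̄·Hᵀ + R = [10302428242/14125833 37382036656/42377499; 37382036656/42377499 144073227670/127132497]
step 2: K = P̄·Hᵀ·S⁻¹ = [49224016880/512579949049 -147448691829/512579949049; 65038640816/219677121021 -1473969322/73225707007; -320162286504/512579949049 -4186616537/512579949049]
step 2: x' = x̄ + K·y = [525735800460/512579949049, -304186596046/219677121021, 839894928148/512579949049]
step 2: P' = (I − K·H)·P̄ = [3438408780972/512579949049 -687641681560/73225707007 2357521868580/512579949049; -687641681560/73225707007 3168270023768/219677121021 -549724550900/73225707007; 2357521868580/512579949049 -549724550900/73225707007 2244198214654/512579949049]

step 0: x' = [34084/5707, -53657/5707, 1677/439], P' = [72716/5707 -103264/5707 3872/439; -103264/5707 154152/5707 -5976/439; 3872/439 -5976/439 3218/439]
step 1: x' = [-7294883/14125833, 15074357/14125833, 611456/42377499], P' = [96267700/14125833 -135038656/14125833 198836108/42377499; -135038656/14125833 207483904/14125833 -324295892/42377499; 198836108/42377499 -324295892/42377499 566680078/127132497]
step 2: x' = [525735800460/512579949049, -304186596046/219677121021, 839894928148/512579949049], P' = [3438408780972/512579949049 -687641681560/73225707007 2357521868580/512579949049; -687641681560/73225707007 3168270023768/219677121021 -549724550900/73225707007; 2357521868580/512579949049 -549724550900/73225707007 2244198214654/512579949049]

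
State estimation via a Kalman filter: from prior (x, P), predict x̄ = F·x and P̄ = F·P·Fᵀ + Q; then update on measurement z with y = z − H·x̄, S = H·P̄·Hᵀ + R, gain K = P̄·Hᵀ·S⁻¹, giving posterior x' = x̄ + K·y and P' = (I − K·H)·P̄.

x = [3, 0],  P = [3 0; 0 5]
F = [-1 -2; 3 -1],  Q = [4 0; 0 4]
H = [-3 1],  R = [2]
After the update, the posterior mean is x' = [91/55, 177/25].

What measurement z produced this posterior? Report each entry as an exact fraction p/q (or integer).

z = [2]

x̄ = F·x = [-3, 9]
P̄ = F·P·Fᵀ + Q = [27 1; 1 36]
S = H·P̄·Hᵀ + R = [275]
K = P̄·Hᵀ·S⁻¹ = [-16/55; 3/25]
x' − x̄ = [256/55, -48/25] = K·y
y = (KᵀK)⁻¹·Kᵀ·(x' − x̄) = [-16]
z = y + H·x̄ = [-16] + [18] = [2]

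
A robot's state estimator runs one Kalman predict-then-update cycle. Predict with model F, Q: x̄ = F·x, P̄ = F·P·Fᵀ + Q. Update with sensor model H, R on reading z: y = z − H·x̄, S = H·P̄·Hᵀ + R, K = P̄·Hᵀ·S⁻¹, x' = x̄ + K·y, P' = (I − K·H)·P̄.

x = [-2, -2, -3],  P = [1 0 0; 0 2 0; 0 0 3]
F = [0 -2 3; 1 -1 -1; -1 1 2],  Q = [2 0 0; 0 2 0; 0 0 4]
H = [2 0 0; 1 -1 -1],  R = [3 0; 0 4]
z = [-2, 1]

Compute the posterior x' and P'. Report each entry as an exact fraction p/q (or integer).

x̄ = F·x = [-5, 3, -6]
P̄ = F·P·Fᵀ + Q = [37 -5 14; -5 8 -9; 14 -9 19]
y = z − H·x̄ = [8, 3]
S = H·P̄·Hᵀ + R = [151 56; 56 32]
K = P̄·Hᵀ·S⁻¹ = [25/53 21/424; -3/53 -11/424; 21/53 -241/424]
x' = x̄ + K·y = [-457/424, 1047/424, -1923/424]
P' = (I − K·H)·P̄ = [75/106 -9/106 63/106; -9/106 777/106 -775/106; 63/106 -775/106 1079/106]

x' = [-457/424, 1047/424, -1923/424]
P' = [75/106 -9/106 63/106; -9/106 777/106 -775/106; 63/106 -775/106 1079/106]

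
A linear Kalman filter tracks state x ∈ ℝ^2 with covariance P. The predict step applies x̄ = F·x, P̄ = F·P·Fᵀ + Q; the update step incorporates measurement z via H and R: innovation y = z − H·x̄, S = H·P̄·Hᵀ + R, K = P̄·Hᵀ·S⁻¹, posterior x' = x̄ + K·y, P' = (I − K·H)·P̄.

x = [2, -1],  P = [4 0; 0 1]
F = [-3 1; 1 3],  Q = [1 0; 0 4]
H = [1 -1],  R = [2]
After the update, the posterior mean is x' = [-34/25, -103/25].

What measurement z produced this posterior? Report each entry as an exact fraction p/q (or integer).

z = [3]

x̄ = F·x = [-7, -1]
P̄ = F·P·Fᵀ + Q = [38 -9; -9 17]
S = H·P̄·Hᵀ + R = [75]
K = P̄·Hᵀ·S⁻¹ = [47/75; -26/75]
x' − x̄ = [141/25, -78/25] = K·y
y = (KᵀK)⁻¹·Kᵀ·(x' − x̄) = [9]
z = y + H·x̄ = [9] + [-6] = [3]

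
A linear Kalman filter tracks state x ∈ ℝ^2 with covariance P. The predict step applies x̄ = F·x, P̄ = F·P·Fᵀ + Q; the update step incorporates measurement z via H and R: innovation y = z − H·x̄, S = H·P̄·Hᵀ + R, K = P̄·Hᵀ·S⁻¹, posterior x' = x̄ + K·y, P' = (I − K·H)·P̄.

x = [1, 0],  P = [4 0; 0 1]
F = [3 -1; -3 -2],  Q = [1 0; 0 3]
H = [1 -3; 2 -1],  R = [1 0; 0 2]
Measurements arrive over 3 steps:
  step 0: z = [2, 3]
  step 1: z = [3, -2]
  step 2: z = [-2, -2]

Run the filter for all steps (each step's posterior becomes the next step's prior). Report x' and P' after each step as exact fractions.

step 0: x' = [18043/13541, -3237/13541], P' = [9158/13541 3756/13541; 3756/13541 2954/13541]
step 1: x' = [-8954771/16455832, -4185029/4113958], P' = [8624653/16455832 847887/4113958; 847887/4113958 379400/2056979]
step 2: x' = [-4996417595/16042510907, 10521721546/16042510907], P' = [8380263788/16042510907 3300436830/16042510907; 3300436830/16042510907 2957574302/16042510907]

step 0: x̄ = F·x = [3, -3]
step 0: P̄ = F·P·Fᵀ + Q = [38 -34; -34 43]
step 0: y = z − H·x̄ = [-10, -6]
step 0: S = H·P̄·Hᵀ + R = [630 443; 443 333]
step 0: K = P̄·Hᵀ·S⁻¹ = [-2110/13541 7280/13541; -5106/13541 2279/13541]
step 0: x' = x̄ + K·y = [18043/13541, -3237/13541]
step 0: P' = (I − K·H)·P̄ = [9158/13541 3756/13541; 3756/13541 2954/13541]
step 1: x̄ = F·x = [57366/13541, -47655/13541]
step 1: P̄ = F·P·Fᵀ + Q = [76381/13541 -87782/13541; -87782/13541 179933/13541]
step 1: y = z − H·x̄ = [-159708/13541, -189469/13541]
step 1: S = H·P̄·Hᵀ + R = [2236011/13541 1307035/13541; 1307035/13541 863667/13541]
step 1: K = P̄·Hᵀ·S⁻¹ = [-1549991/16455832 6928879/16455832; -1428513/4113958 468487/4113958]
step 1: x' = x̄ + K·y = [-8954771/16455832, -4185029/4113958]
step 1: P' = (I − K·H)·P̄ = [8624653/16455832 847887/4113958; 847887/4113958 379400/2056979]
step 2: x̄ = F·x = [-10124197/16455832, 60344545/16455832]
step 2: P̄ = F·P·Fᵀ + Q = [76763621/16455832 -81726121/16455832; -81726121/16455832 179828749/16455832]
step 2: y = z − H·x̄ = [19780771/2056979, 47681275/16455832]
step 2: S = H·P̄·Hᵀ + R = [275254365/2056979 158137042/2056979; 158137042/2056979 846699381/16455832]
step 2: K = P̄·Hᵀ·S⁻¹ = [-1521046702/16042510907 6730045373/16042510907; -5572286076/16042510907 1821649679/16042510907]
step 2: x' = x̄ + K·y = [-4996417595/16042510907, 10521721546/16042510907]
step 2: P' = (I − K·H)·P̄ = [8380263788/16042510907 3300436830/16042510907; 3300436830/16042510907 2957574302/16042510907]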